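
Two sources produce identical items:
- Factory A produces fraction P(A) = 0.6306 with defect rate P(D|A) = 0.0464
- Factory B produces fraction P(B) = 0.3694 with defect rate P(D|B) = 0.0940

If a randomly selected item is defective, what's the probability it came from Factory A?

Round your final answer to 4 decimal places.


Let A = from Factory A, D = defective

Given:
- P(A) = 0.6306, P(B) = 0.3694
- P(D|A) = 0.0464, P(D|B) = 0.0940

Step 1: Find P(D)
P(D) = P(D|A)P(A) + P(D|B)P(B)
     = 0.0464 × 0.6306 + 0.0940 × 0.3694
     = 0.02925984 + 0.03472360
     = 0.06398344

Step 2: Apply Bayes' theorem
P(A|D) = P(D|A)P(A) / P(D)
       = 0.02925984 / 0.06398344
       = 0.4573


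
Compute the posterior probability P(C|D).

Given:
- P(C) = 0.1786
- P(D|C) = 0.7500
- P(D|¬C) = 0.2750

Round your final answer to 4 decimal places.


Bayes' theorem: P(C|D) = P(D|C) × P(C) / P(D)

Step 1: Calculate P(D) using law of total probability
P(D) = P(D|C)P(C) + P(D|¬C)P(¬C)
     = 0.7500 × 0.1786 + 0.2750 × 0.8214
     = 0.13395000 + 0.22588500
     = 0.35983500

Step 2: Apply Bayes' theorem
P(C|D) = P(D|C) × P(C) / P(D)
       = 0.13395000 / 0.35983500
       = 0.3723


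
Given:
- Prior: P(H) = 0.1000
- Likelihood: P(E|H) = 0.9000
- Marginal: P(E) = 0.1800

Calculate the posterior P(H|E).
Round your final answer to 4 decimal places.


Using Bayes' theorem:

P(H|E) = P(E|H) × P(H) / P(E)
       = 0.9000 × 0.1000 / 0.1800
       = 0.09000000 / 0.1800
       = 0.5000

The evidence strengthens our belief in H.
Prior: 0.1000 → Posterior: 0.5000


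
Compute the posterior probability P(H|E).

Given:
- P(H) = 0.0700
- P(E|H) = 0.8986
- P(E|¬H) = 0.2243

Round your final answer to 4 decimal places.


Bayes' theorem: P(H|E) = P(E|H) × P(H) / P(E)

Step 1: Calculate P(E) using law of total probability
P(E) = P(E|H)P(H) + P(E|¬H)P(¬H)
     = 0.8986 × 0.0700 + 0.2243 × 0.9300
     = 0.06290200 + 0.20859900
     = 0.27150100

Step 2: Apply Bayes' theorem
P(H|E) = P(E|H) × P(H) / P(E)
       = 0.06290200 / 0.27150100
       = 0.2317


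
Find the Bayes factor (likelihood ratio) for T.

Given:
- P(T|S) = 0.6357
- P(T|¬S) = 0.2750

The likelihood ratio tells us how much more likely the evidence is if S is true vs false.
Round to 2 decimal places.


Likelihood Ratio (LR) = P(T|S) / P(T|¬S)

LR = 0.6357 / 0.2750
   = 2.31

The evidence is 2.31 times more likely if S is true than if S is false.
LR > 1, so observing T raises the odds in favor of S.


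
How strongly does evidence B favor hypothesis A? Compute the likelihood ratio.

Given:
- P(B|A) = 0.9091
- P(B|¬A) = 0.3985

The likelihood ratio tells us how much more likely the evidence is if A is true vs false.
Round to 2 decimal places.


Likelihood Ratio (LR) = P(B|A) / P(B|¬A)

LR = 0.9091 / 0.3985
   = 2.28

The evidence is 2.28 times more likely if A is true than if A is false.
Because LR exceeds 1, B is evidence for A.


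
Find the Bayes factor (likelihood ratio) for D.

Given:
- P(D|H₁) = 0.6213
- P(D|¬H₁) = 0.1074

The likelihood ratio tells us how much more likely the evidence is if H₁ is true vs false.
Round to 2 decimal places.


Likelihood Ratio (LR) = P(D|H₁) / P(D|¬H₁)

LR = 0.6213 / 0.1074
   = 5.78

The evidence is 5.78 times more likely if H₁ is true than if H₁ is false.
Because LR exceeds 1, D is evidence for H₁.


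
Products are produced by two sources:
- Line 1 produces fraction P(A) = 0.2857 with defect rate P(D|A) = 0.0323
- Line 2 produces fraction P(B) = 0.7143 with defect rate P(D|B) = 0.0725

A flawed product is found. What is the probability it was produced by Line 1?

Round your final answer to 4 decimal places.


Let A = from Line 1, D = flawed

Given:
- P(A) = 0.2857, P(B) = 0.7143
- P(D|A) = 0.0323, P(D|B) = 0.0725

Step 1: Find P(D)
P(D) = P(D|A)P(A) + P(D|B)P(B)
     = 0.0323 × 0.2857 + 0.0725 × 0.7143
     = 0.00922811 + 0.05178675
     = 0.06101486

Step 2: Apply Bayes' theorem
P(A|D) = P(D|A)P(A) / P(D)
       = 0.00922811 / 0.06101486
       = 0.1512


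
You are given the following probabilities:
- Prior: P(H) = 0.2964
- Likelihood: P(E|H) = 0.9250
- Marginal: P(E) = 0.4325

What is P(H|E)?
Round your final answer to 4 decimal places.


Using Bayes' theorem:

P(H|E) = P(E|H) × P(H) / P(E)
       = 0.9250 × 0.2964 / 0.4325
       = 0.27417000 / 0.4325
       = 0.6339

The evidence strengthens our belief in H.
Prior: 0.2964 → Posterior: 0.6339


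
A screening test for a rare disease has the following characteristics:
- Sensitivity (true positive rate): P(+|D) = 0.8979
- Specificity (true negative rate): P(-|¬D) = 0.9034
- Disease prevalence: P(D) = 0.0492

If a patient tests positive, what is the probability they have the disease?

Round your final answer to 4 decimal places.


Let D = has disease, + = positive test

Given:
- P(D) = 0.0492 (prevalence)
- P(+|D) = 0.8979 (sensitivity)
- P(-|¬D) = 0.9034 (specificity)
- P(+|¬D) = 0.0966 (false positive rate = 1 - specificity)

Step 1: Find P(+)
P(+) = P(+|D)P(D) + P(+|¬D)P(¬D)
     = 0.8979 × 0.0492 + 0.0966 × 0.9508
     = 0.04417668 + 0.09184728
     = 0.13602396

Step 2: Apply Bayes' theorem for P(D|+)
P(D|+) = P(+|D)P(D) / P(+)
       = 0.04417668 / 0.13602396
       = 0.3248


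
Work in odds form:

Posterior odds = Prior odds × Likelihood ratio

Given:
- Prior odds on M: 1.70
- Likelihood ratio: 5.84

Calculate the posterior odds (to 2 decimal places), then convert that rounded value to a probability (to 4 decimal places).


Step 1: Calculate posterior odds
Posterior odds = Prior odds × LR
               = 1.70 × 5.84
               = 9.93

Step 2: Convert to probability
P(M|E) = Posterior odds / (1 + Posterior odds)
       = 9.93 / (1 + 9.93)
       = 9.93 / 10.93
       = 0.9085

The evidence increased P(M) from 0.6296 to 0.9085.


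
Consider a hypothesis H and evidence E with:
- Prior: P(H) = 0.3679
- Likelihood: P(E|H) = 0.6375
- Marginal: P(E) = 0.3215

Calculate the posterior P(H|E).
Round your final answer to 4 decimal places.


Using Bayes' theorem:

P(H|E) = P(E|H) × P(H) / P(E)
       = 0.6375 × 0.3679 / 0.3215
       = 0.23453625 / 0.3215
       = 0.7295

The evidence strengthens our belief in H.
Prior: 0.3679 → Posterior: 0.7295


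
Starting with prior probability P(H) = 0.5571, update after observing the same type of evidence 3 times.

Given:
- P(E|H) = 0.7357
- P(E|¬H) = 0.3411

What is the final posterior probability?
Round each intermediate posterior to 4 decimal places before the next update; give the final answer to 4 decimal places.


Sequential Bayesian updating:

Initial prior: P(H) = 0.5571

Update 1:
  P(E) = 0.7357 × 0.5571 + 0.3411 × 0.4429 = 0.40985847 + 0.15107319 = 0.56093166
  P(H|E) = 0.40985847 / 0.56093166 = 0.7307

Update 2:
  P(E) = 0.7357 × 0.7307 + 0.3411 × 0.2693 = 0.53757599 + 0.09185823 = 0.62943422
  P(H|E) = 0.53757599 / 0.62943422 = 0.8541

Update 3:
  P(E) = 0.7357 × 0.8541 + 0.3411 × 0.1459 = 0.62836137 + 0.04976649 = 0.67812786
  P(H|E) = 0.62836137 / 0.67812786 = 0.9266

Final posterior: 0.9266


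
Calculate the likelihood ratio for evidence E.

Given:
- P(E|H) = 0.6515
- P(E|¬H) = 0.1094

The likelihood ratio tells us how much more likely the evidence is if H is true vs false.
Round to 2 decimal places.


Likelihood Ratio (LR) = P(E|H) / P(E|¬H)

LR = 0.6515 / 0.1094
   = 5.96

The evidence is 5.96 times more likely if H is true than if H is false.
LR > 1, so observing E raises the odds in favor of H.


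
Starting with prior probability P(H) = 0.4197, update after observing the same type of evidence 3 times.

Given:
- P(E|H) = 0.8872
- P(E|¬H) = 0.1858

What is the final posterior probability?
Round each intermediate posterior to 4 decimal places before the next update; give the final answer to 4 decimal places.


Sequential Bayesian updating:

Initial prior: P(H) = 0.4197

Update 1:
  P(E) = 0.8872 × 0.4197 + 0.1858 × 0.5803 = 0.37235784 + 0.10781974 = 0.48017758
  P(H|E) = 0.37235784 / 0.48017758 = 0.7755

Update 2:
  P(E) = 0.8872 × 0.7755 + 0.1858 × 0.2245 = 0.68802360 + 0.04171210 = 0.72973570
  P(H|E) = 0.68802360 / 0.72973570 = 0.9428

Update 3:
  P(E) = 0.8872 × 0.9428 + 0.1858 × 0.0572 = 0.83645216 + 0.01062776 = 0.84707992
  P(H|E) = 0.83645216 / 0.84707992 = 0.9875

Final posterior: 0.9875


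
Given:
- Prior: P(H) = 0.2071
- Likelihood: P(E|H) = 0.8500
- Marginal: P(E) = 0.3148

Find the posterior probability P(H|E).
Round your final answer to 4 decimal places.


Using Bayes' theorem:

P(H|E) = P(E|H) × P(H) / P(E)
       = 0.8500 × 0.2071 / 0.3148
       = 0.17603500 / 0.3148
       = 0.5592

The evidence strengthens our belief in H.
Prior: 0.2071 → Posterior: 0.5592


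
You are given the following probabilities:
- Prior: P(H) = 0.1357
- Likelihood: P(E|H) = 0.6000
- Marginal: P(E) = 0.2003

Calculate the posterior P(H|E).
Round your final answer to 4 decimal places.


Using Bayes' theorem:

P(H|E) = P(E|H) × P(H) / P(E)
       = 0.6000 × 0.1357 / 0.2003
       = 0.08142000 / 0.2003
       = 0.4065

The evidence strengthens our belief in H.
Prior: 0.1357 → Posterior: 0.4065


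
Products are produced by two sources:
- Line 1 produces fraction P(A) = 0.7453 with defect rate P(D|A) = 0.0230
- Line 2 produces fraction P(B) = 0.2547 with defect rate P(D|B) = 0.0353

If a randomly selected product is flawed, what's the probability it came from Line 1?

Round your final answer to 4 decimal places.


Let A = from Line 1, D = flawed

Given:
- P(A) = 0.7453, P(B) = 0.2547
- P(D|A) = 0.0230, P(D|B) = 0.0353

Step 1: Find P(D)
P(D) = P(D|A)P(A) + P(D|B)P(B)
     = 0.0230 × 0.7453 + 0.0353 × 0.2547
     = 0.01714190 + 0.00899091
     = 0.02613281

Step 2: Apply Bayes' theorem
P(A|D) = P(D|A)P(A) / P(D)
       = 0.01714190 / 0.02613281
       = 0.6560


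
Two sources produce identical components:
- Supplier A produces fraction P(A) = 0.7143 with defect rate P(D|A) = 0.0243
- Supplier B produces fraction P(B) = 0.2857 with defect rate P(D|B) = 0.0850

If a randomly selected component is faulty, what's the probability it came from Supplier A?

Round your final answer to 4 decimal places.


Let A = from Supplier A, D = faulty

Given:
- P(A) = 0.7143, P(B) = 0.2857
- P(D|A) = 0.0243, P(D|B) = 0.0850

Step 1: Find P(D)
P(D) = P(D|A)P(A) + P(D|B)P(B)
     = 0.0243 × 0.7143 + 0.0850 × 0.2857
     = 0.01735749 + 0.02428450
     = 0.04164199

Step 2: Apply Bayes' theorem
P(A|D) = P(D|A)P(A) / P(D)
       = 0.01735749 / 0.04164199
       = 0.4168


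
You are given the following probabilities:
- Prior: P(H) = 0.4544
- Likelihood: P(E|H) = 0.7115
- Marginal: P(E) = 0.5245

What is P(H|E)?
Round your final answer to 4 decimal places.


Using Bayes' theorem:

P(H|E) = P(E|H) × P(H) / P(E)
       = 0.7115 × 0.4544 / 0.5245
       = 0.32330560 / 0.5245
       = 0.6164

The evidence strengthens our belief in H.
Prior: 0.4544 → Posterior: 0.6164


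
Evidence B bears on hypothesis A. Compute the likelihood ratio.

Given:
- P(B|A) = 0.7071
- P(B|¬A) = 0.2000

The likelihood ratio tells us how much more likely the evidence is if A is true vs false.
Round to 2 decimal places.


Likelihood Ratio (LR) = P(B|A) / P(B|¬A)

LR = 0.7071 / 0.2000
   = 3.54

The evidence is 3.54 times more likely if A is true than if A is false.
LR > 1, so observing B raises the odds in favor of A.


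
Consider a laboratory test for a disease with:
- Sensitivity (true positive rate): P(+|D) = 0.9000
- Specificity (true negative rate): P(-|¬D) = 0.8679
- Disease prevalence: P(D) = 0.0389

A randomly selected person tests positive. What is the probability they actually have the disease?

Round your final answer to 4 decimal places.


Let D = has disease, + = positive test

Given:
- P(D) = 0.0389 (prevalence)
- P(+|D) = 0.9000 (sensitivity)
- P(-|¬D) = 0.8679 (specificity)
- P(+|¬D) = 0.1321 (false positive rate = 1 - specificity)

Step 1: Find P(+)
P(+) = P(+|D)P(D) + P(+|¬D)P(¬D)
     = 0.9000 × 0.0389 + 0.1321 × 0.9611
     = 0.03501000 + 0.12696131
     = 0.16197131

Step 2: Apply Bayes' theorem for P(D|+)
P(D|+) = P(+|D)P(D) / P(+)
       = 0.03501000 / 0.16197131
       = 0.2161


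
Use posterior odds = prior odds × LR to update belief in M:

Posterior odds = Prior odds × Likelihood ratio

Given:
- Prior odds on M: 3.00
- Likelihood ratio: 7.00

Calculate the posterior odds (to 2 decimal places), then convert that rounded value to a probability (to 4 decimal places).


Step 1: Calculate posterior odds
Posterior odds = Prior odds × LR
               = 3.00 × 7.00
               = 21.00

Step 2: Convert to probability
P(M|E) = Posterior odds / (1 + Posterior odds)
       = 21.00 / (1 + 21.00)
       = 21.00 / 22.00
       = 0.9545

The evidence increased P(M) from 0.7500 to 0.9545.


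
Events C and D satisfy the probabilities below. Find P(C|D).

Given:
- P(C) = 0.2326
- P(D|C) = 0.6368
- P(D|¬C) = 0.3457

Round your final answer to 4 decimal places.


Bayes' theorem: P(C|D) = P(D|C) × P(C) / P(D)

Step 1: Calculate P(D) using law of total probability
P(D) = P(D|C)P(C) + P(D|¬C)P(¬C)
     = 0.6368 × 0.2326 + 0.3457 × 0.7674
     = 0.14811968 + 0.26529018
     = 0.41340986

Step 2: Apply Bayes' theorem
P(C|D) = P(D|C) × P(C) / P(D)
       = 0.14811968 / 0.41340986
       = 0.3583


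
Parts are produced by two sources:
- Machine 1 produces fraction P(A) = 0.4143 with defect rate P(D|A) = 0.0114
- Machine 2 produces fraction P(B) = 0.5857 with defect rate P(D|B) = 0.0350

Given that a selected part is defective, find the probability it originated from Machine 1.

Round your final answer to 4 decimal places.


Let A = from Machine 1, D = defective

Given:
- P(A) = 0.4143, P(B) = 0.5857
- P(D|A) = 0.0114, P(D|B) = 0.0350

Step 1: Find P(D)
P(D) = P(D|A)P(A) + P(D|B)P(B)
     = 0.0114 × 0.4143 + 0.0350 × 0.5857
     = 0.00472302 + 0.02049950
     = 0.02522252

Step 2: Apply Bayes' theorem
P(A|D) = P(D|A)P(A) / P(D)
       = 0.00472302 / 0.02522252
       = 0.1873


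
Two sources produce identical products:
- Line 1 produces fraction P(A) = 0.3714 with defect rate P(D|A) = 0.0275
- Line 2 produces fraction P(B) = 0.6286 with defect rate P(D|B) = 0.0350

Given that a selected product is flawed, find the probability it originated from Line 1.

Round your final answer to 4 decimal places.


Let A = from Line 1, D = flawed

Given:
- P(A) = 0.3714, P(B) = 0.6286
- P(D|A) = 0.0275, P(D|B) = 0.0350

Step 1: Find P(D)
P(D) = P(D|A)P(A) + P(D|B)P(B)
     = 0.0275 × 0.3714 + 0.0350 × 0.6286
     = 0.01021350 + 0.02200100
     = 0.03221450

Step 2: Apply Bayes' theorem
P(A|D) = P(D|A)P(A) / P(D)
       = 0.01021350 / 0.03221450
       = 0.3170


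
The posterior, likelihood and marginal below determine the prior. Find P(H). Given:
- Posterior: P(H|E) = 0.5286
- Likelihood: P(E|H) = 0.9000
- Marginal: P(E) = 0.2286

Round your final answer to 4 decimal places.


From Bayes' theorem: P(H|E) = P(E|H) × P(H) / P(E)

Rearranging for P(H):
P(H) = P(H|E) × P(E) / P(E|H)
     = 0.5286 × 0.2286 / 0.9000
     = 0.12083796 / 0.9000
     = 0.1343


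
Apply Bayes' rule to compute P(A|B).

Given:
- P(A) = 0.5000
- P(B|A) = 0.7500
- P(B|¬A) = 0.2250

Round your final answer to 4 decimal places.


Bayes' theorem: P(A|B) = P(B|A) × P(A) / P(B)

Step 1: Calculate P(B) using law of total probability
P(B) = P(B|A)P(A) + P(B|¬A)P(¬A)
     = 0.7500 × 0.5000 + 0.2250 × 0.5000
     = 0.37500000 + 0.11250000
     = 0.48750000

Step 2: Apply Bayes' theorem
P(A|B) = P(B|A) × P(A) / P(B)
       = 0.37500000 / 0.48750000
       = 0.7692


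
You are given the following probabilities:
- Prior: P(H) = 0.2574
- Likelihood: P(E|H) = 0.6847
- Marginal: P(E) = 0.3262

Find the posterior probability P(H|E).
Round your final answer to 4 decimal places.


Using Bayes' theorem:

P(H|E) = P(E|H) × P(H) / P(E)
       = 0.6847 × 0.2574 / 0.3262
       = 0.17624178 / 0.3262
       = 0.5403

The evidence strengthens our belief in H.
Prior: 0.2574 → Posterior: 0.5403


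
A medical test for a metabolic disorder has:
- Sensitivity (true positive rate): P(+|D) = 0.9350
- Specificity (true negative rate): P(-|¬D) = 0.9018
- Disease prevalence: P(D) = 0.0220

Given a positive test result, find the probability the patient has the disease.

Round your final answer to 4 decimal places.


Let D = has disease, + = positive test

Given:
- P(D) = 0.0220 (prevalence)
- P(+|D) = 0.9350 (sensitivity)
- P(-|¬D) = 0.9018 (specificity)
- P(+|¬D) = 0.0982 (false positive rate = 1 - specificity)

Step 1: Find P(+)
P(+) = P(+|D)P(D) + P(+|¬D)P(¬D)
     = 0.9350 × 0.0220 + 0.0982 × 0.9780
     = 0.02057000 + 0.09603960
     = 0.11660960

Step 2: Apply Bayes' theorem for P(D|+)
P(D|+) = P(+|D)P(D) / P(+)
       = 0.02057000 / 0.11660960
       = 0.1764


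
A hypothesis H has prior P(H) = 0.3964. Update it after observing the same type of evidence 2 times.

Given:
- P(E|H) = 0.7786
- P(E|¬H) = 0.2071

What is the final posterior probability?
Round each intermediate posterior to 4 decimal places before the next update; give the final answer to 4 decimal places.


Sequential Bayesian updating:

Initial prior: P(H) = 0.3964

Update 1:
  P(E) = 0.7786 × 0.3964 + 0.2071 × 0.6036 = 0.30863704 + 0.12500556 = 0.43364260
  P(H|E) = 0.30863704 / 0.43364260 = 0.7117

Update 2:
  P(E) = 0.7786 × 0.7117 + 0.2071 × 0.2883 = 0.55412962 + 0.05970693 = 0.61383655
  P(H|E) = 0.55412962 / 0.61383655 = 0.9027

Final posterior: 0.9027


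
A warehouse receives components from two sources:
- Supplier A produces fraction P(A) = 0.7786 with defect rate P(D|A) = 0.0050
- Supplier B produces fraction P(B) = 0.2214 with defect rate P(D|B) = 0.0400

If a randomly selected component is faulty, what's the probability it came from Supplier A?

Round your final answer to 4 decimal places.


Let A = from Supplier A, D = faulty

Given:
- P(A) = 0.7786, P(B) = 0.2214
- P(D|A) = 0.0050, P(D|B) = 0.0400

Step 1: Find P(D)
P(D) = P(D|A)P(A) + P(D|B)P(B)
     = 0.0050 × 0.7786 + 0.0400 × 0.2214
     = 0.00389300 + 0.00885600
     = 0.01274900

Step 2: Apply Bayes' theorem
P(A|D) = P(D|A)P(A) / P(D)
       = 0.00389300 / 0.01274900
       = 0.3054


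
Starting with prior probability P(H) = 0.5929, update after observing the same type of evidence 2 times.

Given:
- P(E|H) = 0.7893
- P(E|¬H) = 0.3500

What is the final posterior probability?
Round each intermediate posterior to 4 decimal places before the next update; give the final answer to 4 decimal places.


Sequential Bayesian updating:

Initial prior: P(H) = 0.5929

Update 1:
  P(E) = 0.7893 × 0.5929 + 0.3500 × 0.4071 = 0.46797597 + 0.14248500 = 0.61046097
  P(H|E) = 0.46797597 / 0.61046097 = 0.7666

Update 2:
  P(E) = 0.7893 × 0.7666 + 0.3500 × 0.2334 = 0.60507738 + 0.08169000 = 0.68676738
  P(H|E) = 0.60507738 / 0.68676738 = 0.8811

Final posterior: 0.8811


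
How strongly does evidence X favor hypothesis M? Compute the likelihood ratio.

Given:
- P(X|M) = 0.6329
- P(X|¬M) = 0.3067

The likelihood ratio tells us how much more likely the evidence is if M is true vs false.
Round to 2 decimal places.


Likelihood Ratio (LR) = P(X|M) / P(X|¬M)

LR = 0.6329 / 0.3067
   = 2.06

The evidence is 2.06 times more likely if M is true than if M is false.
Since LR > 1, the evidence supports M over ¬M.


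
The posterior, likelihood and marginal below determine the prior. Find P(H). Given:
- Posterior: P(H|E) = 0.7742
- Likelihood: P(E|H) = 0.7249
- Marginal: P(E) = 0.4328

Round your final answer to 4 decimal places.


From Bayes' theorem: P(H|E) = P(E|H) × P(H) / P(E)

Rearranging for P(H):
P(H) = P(H|E) × P(E) / P(E|H)
     = 0.7742 × 0.4328 / 0.7249
     = 0.33507376 / 0.7249
     = 0.4622


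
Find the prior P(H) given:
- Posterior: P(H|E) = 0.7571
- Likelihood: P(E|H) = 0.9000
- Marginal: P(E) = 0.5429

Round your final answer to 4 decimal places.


From Bayes' theorem: P(H|E) = P(E|H) × P(H) / P(E)

Rearranging for P(H):
P(H) = P(H|E) × P(E) / P(E|H)
     = 0.7571 × 0.5429 / 0.9000
     = 0.41102959 / 0.9000
     = 0.4567


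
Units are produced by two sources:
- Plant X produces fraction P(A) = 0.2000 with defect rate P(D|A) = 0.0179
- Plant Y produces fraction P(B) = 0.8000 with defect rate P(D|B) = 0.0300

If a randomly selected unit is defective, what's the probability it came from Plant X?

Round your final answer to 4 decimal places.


Let A = from Plant X, D = defective

Given:
- P(A) = 0.2000, P(B) = 0.8000
- P(D|A) = 0.0179, P(D|B) = 0.0300

Step 1: Find P(D)
P(D) = P(D|A)P(A) + P(D|B)P(B)
     = 0.0179 × 0.2000 + 0.0300 × 0.8000
     = 0.00358000 + 0.02400000
     = 0.02758000

Step 2: Apply Bayes' theorem
P(A|D) = P(D|A)P(A) / P(D)
       = 0.00358000 / 0.02758000
       = 0.1298


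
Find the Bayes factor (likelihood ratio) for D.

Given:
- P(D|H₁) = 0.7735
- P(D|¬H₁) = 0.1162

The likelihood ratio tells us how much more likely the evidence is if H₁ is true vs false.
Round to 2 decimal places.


Likelihood Ratio (LR) = P(D|H₁) / P(D|¬H₁)

LR = 0.7735 / 0.1162
   = 6.66

The evidence is 6.66 times more likely if H₁ is true than if H₁ is false.
Since LR > 1, the evidence supports H₁ over ¬H₁.


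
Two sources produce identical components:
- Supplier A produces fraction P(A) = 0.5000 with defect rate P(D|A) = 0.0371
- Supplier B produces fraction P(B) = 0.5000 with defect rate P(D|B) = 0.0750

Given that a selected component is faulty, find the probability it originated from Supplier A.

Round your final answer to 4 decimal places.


Let A = from Supplier A, D = faulty

Given:
- P(A) = 0.5000, P(B) = 0.5000
- P(D|A) = 0.0371, P(D|B) = 0.0750

Step 1: Find P(D)
P(D) = P(D|A)P(A) + P(D|B)P(B)
     = 0.0371 × 0.5000 + 0.0750 × 0.5000
     = 0.01855000 + 0.03750000
     = 0.05605000

Step 2: Apply Bayes' theorem
P(A|D) = P(D|A)P(A) / P(D)
       = 0.01855000 / 0.05605000
       = 0.3310


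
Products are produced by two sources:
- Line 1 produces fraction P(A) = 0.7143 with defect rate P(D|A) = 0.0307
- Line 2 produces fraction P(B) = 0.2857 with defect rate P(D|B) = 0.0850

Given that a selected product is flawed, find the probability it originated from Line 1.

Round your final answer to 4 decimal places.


Let A = from Line 1, D = flawed

Given:
- P(A) = 0.7143, P(B) = 0.2857
- P(D|A) = 0.0307, P(D|B) = 0.0850

Step 1: Find P(D)
P(D) = P(D|A)P(A) + P(D|B)P(B)
     = 0.0307 × 0.7143 + 0.0850 × 0.2857
     = 0.02192901 + 0.02428450
     = 0.04621351

Step 2: Apply Bayes' theorem
P(A|D) = P(D|A)P(A) / P(D)
       = 0.02192901 / 0.04621351
       = 0.4745


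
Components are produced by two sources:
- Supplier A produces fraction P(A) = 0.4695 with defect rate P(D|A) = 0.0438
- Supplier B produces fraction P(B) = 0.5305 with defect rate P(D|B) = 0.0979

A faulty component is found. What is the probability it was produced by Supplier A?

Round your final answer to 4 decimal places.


Let A = from Supplier A, D = faulty

Given:
- P(A) = 0.4695, P(B) = 0.5305
- P(D|A) = 0.0438, P(D|B) = 0.0979

Step 1: Find P(D)
P(D) = P(D|A)P(A) + P(D|B)P(B)
     = 0.0438 × 0.4695 + 0.0979 × 0.5305
     = 0.02056410 + 0.05193595
     = 0.07250005

Step 2: Apply Bayes' theorem
P(A|D) = P(D|A)P(A) / P(D)
       = 0.02056410 / 0.07250005
       = 0.2836


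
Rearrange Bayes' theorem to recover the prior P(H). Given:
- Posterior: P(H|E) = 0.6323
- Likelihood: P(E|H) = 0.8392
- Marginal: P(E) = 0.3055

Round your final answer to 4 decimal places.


From Bayes' theorem: P(H|E) = P(E|H) × P(H) / P(E)

Rearranging for P(H):
P(H) = P(H|E) × P(E) / P(E|H)
     = 0.6323 × 0.3055 / 0.8392
     = 0.19316765 / 0.8392
     = 0.2302


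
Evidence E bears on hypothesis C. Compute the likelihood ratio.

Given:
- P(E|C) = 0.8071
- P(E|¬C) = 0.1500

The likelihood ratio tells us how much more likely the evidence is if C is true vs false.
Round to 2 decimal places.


Likelihood Ratio (LR) = P(E|C) / P(E|¬C)

LR = 0.8071 / 0.1500
   = 5.38

The evidence is 5.38 times more likely if C is true than if C is false.
Since LR > 1, the evidence supports C over ¬C.


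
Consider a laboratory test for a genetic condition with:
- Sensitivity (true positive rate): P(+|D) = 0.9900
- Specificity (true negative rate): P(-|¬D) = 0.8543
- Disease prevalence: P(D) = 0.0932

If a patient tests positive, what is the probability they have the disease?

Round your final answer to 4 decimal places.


Let D = has disease, + = positive test

Given:
- P(D) = 0.0932 (prevalence)
- P(+|D) = 0.9900 (sensitivity)
- P(-|¬D) = 0.8543 (specificity)
- P(+|¬D) = 0.1457 (false positive rate = 1 - specificity)

Step 1: Find P(+)
P(+) = P(+|D)P(D) + P(+|¬D)P(¬D)
     = 0.9900 × 0.0932 + 0.1457 × 0.9068
     = 0.09226800 + 0.13212076
     = 0.22438876

Step 2: Apply Bayes' theorem for P(D|+)
P(D|+) = P(+|D)P(D) / P(+)
       = 0.09226800 / 0.22438876
       = 0.4112


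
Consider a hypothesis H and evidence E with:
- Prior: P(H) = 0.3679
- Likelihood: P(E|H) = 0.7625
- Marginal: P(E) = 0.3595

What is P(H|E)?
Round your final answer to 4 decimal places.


Using Bayes' theorem:

P(H|E) = P(E|H) × P(H) / P(E)
       = 0.7625 × 0.3679 / 0.3595
       = 0.28052375 / 0.3595
       = 0.7803

The evidence strengthens our belief in H.
Prior: 0.3679 → Posterior: 0.7803


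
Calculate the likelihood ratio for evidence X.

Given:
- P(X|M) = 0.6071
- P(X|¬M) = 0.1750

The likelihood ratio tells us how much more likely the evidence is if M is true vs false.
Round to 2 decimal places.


Likelihood Ratio (LR) = P(X|M) / P(X|¬M)

LR = 0.6071 / 0.1750
   = 3.47

The evidence is 3.47 times more likely if M is true than if M is false.
Because LR exceeds 1, X is evidence for M.


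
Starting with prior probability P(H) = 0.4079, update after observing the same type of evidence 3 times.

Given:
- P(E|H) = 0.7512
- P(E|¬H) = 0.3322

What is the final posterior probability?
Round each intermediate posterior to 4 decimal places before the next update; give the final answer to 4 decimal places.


Sequential Bayesian updating:

Initial prior: P(H) = 0.4079

Update 1:
  P(E) = 0.7512 × 0.4079 + 0.3322 × 0.5921 = 0.30641448 + 0.19669562 = 0.50311010
  P(H|E) = 0.30641448 / 0.50311010 = 0.6090

Update 2:
  P(E) = 0.7512 × 0.6090 + 0.3322 × 0.3910 = 0.45748080 + 0.12989020 = 0.58737100
  P(H|E) = 0.45748080 / 0.58737100 = 0.7789

Update 3:
  P(E) = 0.7512 × 0.7789 + 0.3322 × 0.2211 = 0.58510968 + 0.07344942 = 0.65855910
  P(H|E) = 0.58510968 / 0.65855910 = 0.8885

Final posterior: 0.8885


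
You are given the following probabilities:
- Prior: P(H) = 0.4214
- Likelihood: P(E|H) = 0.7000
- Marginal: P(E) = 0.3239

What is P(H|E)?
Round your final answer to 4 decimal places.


Using Bayes' theorem:

P(H|E) = P(E|H) × P(H) / P(E)
       = 0.7000 × 0.4214 / 0.3239
       = 0.29498000 / 0.3239
       = 0.9107

The evidence strengthens our belief in H.
Prior: 0.4214 → Posterior: 0.9107


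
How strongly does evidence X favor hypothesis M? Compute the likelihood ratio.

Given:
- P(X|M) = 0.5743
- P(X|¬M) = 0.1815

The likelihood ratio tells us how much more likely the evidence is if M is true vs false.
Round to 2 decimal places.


Likelihood Ratio (LR) = P(X|M) / P(X|¬M)

LR = 0.5743 / 0.1815
   = 3.16

The evidence is 3.16 times more likely if M is true than if M is false.
LR > 1, so observing X raises the odds in favor of M.


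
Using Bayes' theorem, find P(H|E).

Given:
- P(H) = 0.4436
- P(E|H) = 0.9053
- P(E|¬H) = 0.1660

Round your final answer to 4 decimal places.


Bayes' theorem: P(H|E) = P(E|H) × P(H) / P(E)

Step 1: Calculate P(E) using law of total probability
P(E) = P(E|H)P(H) + P(E|¬H)P(¬H)
     = 0.9053 × 0.4436 + 0.1660 × 0.5564
     = 0.40159108 + 0.09236240
     = 0.49395348

Step 2: Apply Bayes' theorem
P(H|E) = P(E|H) × P(H) / P(E)
       = 0.40159108 / 0.49395348
       = 0.8130


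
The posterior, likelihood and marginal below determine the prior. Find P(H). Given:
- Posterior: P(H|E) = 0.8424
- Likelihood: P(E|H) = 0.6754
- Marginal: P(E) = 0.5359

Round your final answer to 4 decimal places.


From Bayes' theorem: P(H|E) = P(E|H) × P(H) / P(E)

Rearranging for P(H):
P(H) = P(H|E) × P(E) / P(E|H)
     = 0.8424 × 0.5359 / 0.6754
     = 0.45144216 / 0.6754
     = 0.6684


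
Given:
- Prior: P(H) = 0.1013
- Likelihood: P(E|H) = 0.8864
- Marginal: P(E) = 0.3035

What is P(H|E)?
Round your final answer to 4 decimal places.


Using Bayes' theorem:

P(H|E) = P(E|H) × P(H) / P(E)
       = 0.8864 × 0.1013 / 0.3035
       = 0.08979232 / 0.3035
       = 0.2959

The evidence strengthens our belief in H.
Prior: 0.1013 → Posterior: 0.2959


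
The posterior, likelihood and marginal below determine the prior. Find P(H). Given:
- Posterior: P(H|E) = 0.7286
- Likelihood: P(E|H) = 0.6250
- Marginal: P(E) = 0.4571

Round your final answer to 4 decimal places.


From Bayes' theorem: P(H|E) = P(E|H) × P(H) / P(E)

Rearranging for P(H):
P(H) = P(H|E) × P(E) / P(E|H)
     = 0.7286 × 0.4571 / 0.6250
     = 0.33304306 / 0.6250
     = 0.5329


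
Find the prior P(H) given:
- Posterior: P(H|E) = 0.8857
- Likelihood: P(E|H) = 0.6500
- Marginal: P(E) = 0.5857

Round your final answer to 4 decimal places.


From Bayes' theorem: P(H|E) = P(E|H) × P(H) / P(E)

Rearranging for P(H):
P(H) = P(H|E) × P(E) / P(E|H)
     = 0.8857 × 0.5857 / 0.6500
     = 0.51875449 / 0.6500
     = 0.7981


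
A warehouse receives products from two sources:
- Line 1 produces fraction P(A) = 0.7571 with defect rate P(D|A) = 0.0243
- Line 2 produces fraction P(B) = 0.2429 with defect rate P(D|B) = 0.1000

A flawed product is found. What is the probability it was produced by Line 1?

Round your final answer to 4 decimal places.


Let A = from Line 1, D = flawed

Given:
- P(A) = 0.7571, P(B) = 0.2429
- P(D|A) = 0.0243, P(D|B) = 0.1000

Step 1: Find P(D)
P(D) = P(D|A)P(A) + P(D|B)P(B)
     = 0.0243 × 0.7571 + 0.1000 × 0.2429
     = 0.01839753 + 0.02429000
     = 0.04268753

Step 2: Apply Bayes' theorem
P(A|D) = P(D|A)P(A) / P(D)
       = 0.01839753 / 0.04268753
       = 0.4310


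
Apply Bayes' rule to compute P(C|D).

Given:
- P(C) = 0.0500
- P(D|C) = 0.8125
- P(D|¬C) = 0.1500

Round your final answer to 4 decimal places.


Bayes' theorem: P(C|D) = P(D|C) × P(C) / P(D)

Step 1: Calculate P(D) using law of total probability
P(D) = P(D|C)P(C) + P(D|¬C)P(¬C)
     = 0.8125 × 0.0500 + 0.1500 × 0.9500
     = 0.04062500 + 0.14250000
     = 0.18312500

Step 2: Apply Bayes' theorem
P(C|D) = P(D|C) × P(C) / P(D)
       = 0.04062500 / 0.18312500
       = 0.2218


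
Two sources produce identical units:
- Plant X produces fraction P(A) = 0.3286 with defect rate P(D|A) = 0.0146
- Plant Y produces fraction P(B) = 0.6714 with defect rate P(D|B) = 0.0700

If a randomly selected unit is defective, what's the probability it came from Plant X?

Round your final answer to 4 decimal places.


Let A = from Plant X, D = defective

Given:
- P(A) = 0.3286, P(B) = 0.6714
- P(D|A) = 0.0146, P(D|B) = 0.0700

Step 1: Find P(D)
P(D) = P(D|A)P(A) + P(D|B)P(B)
     = 0.0146 × 0.3286 + 0.0700 × 0.6714
     = 0.00479756 + 0.04699800
     = 0.05179556

Step 2: Apply Bayes' theorem
P(A|D) = P(D|A)P(A) / P(D)
       = 0.00479756 / 0.05179556
       = 0.0926


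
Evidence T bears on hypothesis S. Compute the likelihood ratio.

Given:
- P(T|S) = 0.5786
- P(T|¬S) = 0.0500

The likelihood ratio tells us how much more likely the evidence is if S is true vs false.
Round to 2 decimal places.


Likelihood Ratio (LR) = P(T|S) / P(T|¬S)

LR = 0.5786 / 0.0500
   = 11.57

The evidence is 11.57 times more likely if S is true than if S is false.
LR > 1, so observing T raises the odds in favor of S.


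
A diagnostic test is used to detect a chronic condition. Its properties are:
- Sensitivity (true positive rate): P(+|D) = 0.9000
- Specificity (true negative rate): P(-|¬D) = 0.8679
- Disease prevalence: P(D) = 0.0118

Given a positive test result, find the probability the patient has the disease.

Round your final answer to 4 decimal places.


Let D = has disease, + = positive test

Given:
- P(D) = 0.0118 (prevalence)
- P(+|D) = 0.9000 (sensitivity)
- P(-|¬D) = 0.8679 (specificity)
- P(+|¬D) = 0.1321 (false positive rate = 1 - specificity)

Step 1: Find P(+)
P(+) = P(+|D)P(D) + P(+|¬D)P(¬D)
     = 0.9000 × 0.0118 + 0.1321 × 0.9882
     = 0.01062000 + 0.13054122
     = 0.14116122

Step 2: Apply Bayes' theorem for P(D|+)
P(D|+) = P(+|D)P(D) / P(+)
       = 0.01062000 / 0.14116122
       = 0.0752


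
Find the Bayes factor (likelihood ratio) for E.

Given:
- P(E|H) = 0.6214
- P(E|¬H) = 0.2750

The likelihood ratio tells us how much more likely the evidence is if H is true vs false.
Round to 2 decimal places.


Likelihood Ratio (LR) = P(E|H) / P(E|¬H)

LR = 0.6214 / 0.2750
   = 2.26

The evidence is 2.26 times more likely if H is true than if H is false.
LR > 1, so observing E raises the odds in favor of H.


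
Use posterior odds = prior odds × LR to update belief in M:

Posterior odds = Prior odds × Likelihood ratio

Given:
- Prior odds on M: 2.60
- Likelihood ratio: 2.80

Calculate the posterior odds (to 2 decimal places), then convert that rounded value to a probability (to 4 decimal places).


Step 1: Calculate posterior odds
Posterior odds = Prior odds × LR
               = 2.60 × 2.80
               = 7.28

Step 2: Convert to probability
P(M|E) = Posterior odds / (1 + Posterior odds)
       = 7.28 / (1 + 7.28)
       = 7.28 / 8.28
       = 0.8792

The evidence increased P(M) from 0.7222 to 0.8792.


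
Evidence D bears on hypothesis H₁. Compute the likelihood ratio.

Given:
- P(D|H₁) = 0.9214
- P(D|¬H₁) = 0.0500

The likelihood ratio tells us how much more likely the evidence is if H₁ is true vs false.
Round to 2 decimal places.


Likelihood Ratio (LR) = P(D|H₁) / P(D|¬H₁)

LR = 0.9214 / 0.0500
   = 18.43

The evidence is 18.43 times more likely if H₁ is true than if H₁ is false.
LR > 1, so observing D raises the odds in favor of H₁.


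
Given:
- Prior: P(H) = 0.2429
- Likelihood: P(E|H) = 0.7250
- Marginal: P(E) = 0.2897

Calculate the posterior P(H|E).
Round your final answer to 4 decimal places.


Using Bayes' theorem:

P(H|E) = P(E|H) × P(H) / P(E)
       = 0.7250 × 0.2429 / 0.2897
       = 0.17610250 / 0.2897
       = 0.6079

The evidence strengthens our belief in H.
Prior: 0.2429 → Posterior: 0.6079


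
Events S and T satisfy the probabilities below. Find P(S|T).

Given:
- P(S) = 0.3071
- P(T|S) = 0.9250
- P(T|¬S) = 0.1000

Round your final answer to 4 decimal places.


Bayes' theorem: P(S|T) = P(T|S) × P(S) / P(T)

Step 1: Calculate P(T) using law of total probability
P(T) = P(T|S)P(S) + P(T|¬S)P(¬S)
     = 0.9250 × 0.3071 + 0.1000 × 0.6929
     = 0.28406750 + 0.06929000
     = 0.35335750

Step 2: Apply Bayes' theorem
P(S|T) = P(T|S) × P(S) / P(T)
       = 0.28406750 / 0.35335750
       = 0.8039


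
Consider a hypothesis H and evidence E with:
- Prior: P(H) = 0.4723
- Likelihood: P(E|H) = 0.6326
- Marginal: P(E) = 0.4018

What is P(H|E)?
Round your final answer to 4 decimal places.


Using Bayes' theorem:

P(H|E) = P(E|H) × P(H) / P(E)
       = 0.6326 × 0.4723 / 0.4018
       = 0.29877698 / 0.4018
       = 0.7436

The evidence strengthens our belief in H.
Prior: 0.4723 → Posterior: 0.7436


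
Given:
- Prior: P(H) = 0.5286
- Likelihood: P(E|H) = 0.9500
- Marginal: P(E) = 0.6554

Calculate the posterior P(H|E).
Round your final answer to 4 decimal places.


Using Bayes' theorem:

P(H|E) = P(E|H) × P(H) / P(E)
       = 0.9500 × 0.5286 / 0.6554
       = 0.50217000 / 0.6554
       = 0.7662

The evidence strengthens our belief in H.
Prior: 0.5286 → Posterior: 0.7662


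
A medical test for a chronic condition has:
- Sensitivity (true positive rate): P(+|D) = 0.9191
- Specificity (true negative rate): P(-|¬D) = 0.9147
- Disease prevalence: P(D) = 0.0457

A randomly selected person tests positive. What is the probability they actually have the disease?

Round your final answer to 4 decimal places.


Let D = has disease, + = positive test

Given:
- P(D) = 0.0457 (prevalence)
- P(+|D) = 0.9191 (sensitivity)
- P(-|¬D) = 0.9147 (specificity)
- P(+|¬D) = 0.0853 (false positive rate = 1 - specificity)

Step 1: Find P(+)
P(+) = P(+|D)P(D) + P(+|¬D)P(¬D)
     = 0.9191 × 0.0457 + 0.0853 × 0.9543
     = 0.04200287 + 0.08140179
     = 0.12340466

Step 2: Apply Bayes' theorem for P(D|+)
P(D|+) = P(+|D)P(D) / P(+)
       = 0.04200287 / 0.12340466
       = 0.3404


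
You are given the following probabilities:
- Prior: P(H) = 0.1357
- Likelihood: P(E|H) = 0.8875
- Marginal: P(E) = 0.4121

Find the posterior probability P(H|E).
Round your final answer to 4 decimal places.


Using Bayes' theorem:

P(H|E) = P(E|H) × P(H) / P(E)
       = 0.8875 × 0.1357 / 0.4121
       = 0.12043375 / 0.4121
       = 0.2922

The evidence strengthens our belief in H.
Prior: 0.1357 → Posterior: 0.2922


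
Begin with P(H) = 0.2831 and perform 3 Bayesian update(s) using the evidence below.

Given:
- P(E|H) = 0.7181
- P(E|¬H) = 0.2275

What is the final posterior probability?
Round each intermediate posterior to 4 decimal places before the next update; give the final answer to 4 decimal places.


Sequential Bayesian updating:

Initial prior: P(H) = 0.2831

Update 1:
  P(E) = 0.7181 × 0.2831 + 0.2275 × 0.7169 = 0.20329411 + 0.16309475 = 0.36638886
  P(H|E) = 0.20329411 / 0.36638886 = 0.5549

Update 2:
  P(E) = 0.7181 × 0.5549 + 0.2275 × 0.4451 = 0.39847369 + 0.10126025 = 0.49973394
  P(H|E) = 0.39847369 / 0.49973394 = 0.7974

Update 3:
  P(E) = 0.7181 × 0.7974 + 0.2275 × 0.2026 = 0.57261294 + 0.04609150 = 0.61870444
  P(H|E) = 0.57261294 / 0.61870444 = 0.9255

Final posterior: 0.9255


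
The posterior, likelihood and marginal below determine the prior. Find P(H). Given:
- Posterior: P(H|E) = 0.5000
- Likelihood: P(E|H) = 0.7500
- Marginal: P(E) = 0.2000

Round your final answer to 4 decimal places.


From Bayes' theorem: P(H|E) = P(E|H) × P(H) / P(E)

Rearranging for P(H):
P(H) = P(H|E) × P(E) / P(E|H)
     = 0.5000 × 0.2000 / 0.7500
     = 0.10000000 / 0.7500
     = 0.1333


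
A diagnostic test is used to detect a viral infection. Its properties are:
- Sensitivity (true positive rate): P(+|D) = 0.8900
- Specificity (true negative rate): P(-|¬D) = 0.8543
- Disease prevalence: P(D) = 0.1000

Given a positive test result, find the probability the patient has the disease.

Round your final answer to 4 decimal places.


Let D = has disease, + = positive test

Given:
- P(D) = 0.1000 (prevalence)
- P(+|D) = 0.8900 (sensitivity)
- P(-|¬D) = 0.8543 (specificity)
- P(+|¬D) = 0.1457 (false positive rate = 1 - specificity)

Step 1: Find P(+)
P(+) = P(+|D)P(D) + P(+|¬D)P(¬D)
     = 0.8900 × 0.1000 + 0.1457 × 0.9000
     = 0.08900000 + 0.13113000
     = 0.22013000

Step 2: Apply Bayes' theorem for P(D|+)
P(D|+) = P(+|D)P(D) / P(+)
       = 0.08900000 / 0.22013000
       = 0.4043


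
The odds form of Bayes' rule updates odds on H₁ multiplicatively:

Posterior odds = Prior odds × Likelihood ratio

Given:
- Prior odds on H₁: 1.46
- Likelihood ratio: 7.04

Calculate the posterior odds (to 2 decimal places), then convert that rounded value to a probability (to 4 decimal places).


Step 1: Calculate posterior odds
Posterior odds = Prior odds × LR
               = 1.46 × 7.04
               = 10.28

Step 2: Convert to probability
P(H₁|E) = Posterior odds / (1 + Posterior odds)
       = 10.28 / (1 + 10.28)
       = 10.28 / 11.28
       = 0.9113

The evidence increased P(H₁) from 0.5935 to 0.9113.


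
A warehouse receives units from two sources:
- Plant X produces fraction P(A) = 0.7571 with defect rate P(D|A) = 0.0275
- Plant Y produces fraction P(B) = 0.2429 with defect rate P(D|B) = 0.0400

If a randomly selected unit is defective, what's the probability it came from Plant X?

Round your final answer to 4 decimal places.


Let A = from Plant X, D = defective

Given:
- P(A) = 0.7571, P(B) = 0.2429
- P(D|A) = 0.0275, P(D|B) = 0.0400

Step 1: Find P(D)
P(D) = P(D|A)P(A) + P(D|B)P(B)
     = 0.0275 × 0.7571 + 0.0400 × 0.2429
     = 0.02082025 + 0.00971600
     = 0.03053625

Step 2: Apply Bayes' theorem
P(A|D) = P(D|A)P(A) / P(D)
       = 0.02082025 / 0.03053625
       = 0.6818
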